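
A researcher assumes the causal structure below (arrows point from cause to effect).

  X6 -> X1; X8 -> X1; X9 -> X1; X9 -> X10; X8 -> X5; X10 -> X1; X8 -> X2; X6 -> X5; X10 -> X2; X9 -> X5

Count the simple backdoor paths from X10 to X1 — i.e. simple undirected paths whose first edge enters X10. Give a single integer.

A backdoor path from X10 to X1 is any simple undirected path whose first edge points into X10 (i.e. leaves X10 via a parent).
Parents of X10: {X9}.
Enumerating:
  P1: X10 <- X9 -> X1
  P2: X10 <- X9 -> X5 <- X8 -> X1
  P3: X10 <- X9 -> X5 <- X6 -> X1
That exhausts the simple backdoor paths. Count: 3.

3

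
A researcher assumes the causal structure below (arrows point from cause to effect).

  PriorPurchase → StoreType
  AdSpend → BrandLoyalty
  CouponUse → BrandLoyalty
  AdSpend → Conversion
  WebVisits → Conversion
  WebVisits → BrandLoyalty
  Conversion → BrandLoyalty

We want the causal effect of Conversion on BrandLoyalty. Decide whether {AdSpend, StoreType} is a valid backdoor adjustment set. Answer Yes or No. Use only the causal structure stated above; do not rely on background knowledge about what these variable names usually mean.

No

Backdoor paths from Conversion to BrandLoyalty (paths whose first edge points into Conversion):
  P1: Conversion <- AdSpend -> BrandLoyalty
  P2: Conversion <- WebVisits -> BrandLoyalty
Condition 1 (no descendant of Conversion in the set): holds — descendants of Conversion are {BrandLoyalty}; none are in {AdSpend, StoreType}.
Condition 2 (every backdoor path blocked by {AdSpend, StoreType}):
  P1: blocked at fork node AdSpend ∈ conditioning set.
  P2: open — no interior node is in the conditioning set.
{AdSpend, StoreType} does not satisfy the backdoor criterion.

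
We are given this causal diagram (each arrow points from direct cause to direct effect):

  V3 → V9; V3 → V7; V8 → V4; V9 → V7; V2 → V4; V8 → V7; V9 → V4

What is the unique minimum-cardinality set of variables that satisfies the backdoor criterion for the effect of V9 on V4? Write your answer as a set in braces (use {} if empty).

{}

Variables eligible for adjustment (non-descendants of V9, excluding V9 and V4): {V2, V3, V8}.
Backdoor paths from V9 to V4:
  P1: V9 <- V3 -> V7 <- V8 -> V4
Each backdoor path contains an unconditioned collider, so every path is already blocked with the empty conditioning set:
  P1: blocked at collider V7 (neither it nor any descendant is in the conditioning set).
The empty set is therefore the unique smallest valid set.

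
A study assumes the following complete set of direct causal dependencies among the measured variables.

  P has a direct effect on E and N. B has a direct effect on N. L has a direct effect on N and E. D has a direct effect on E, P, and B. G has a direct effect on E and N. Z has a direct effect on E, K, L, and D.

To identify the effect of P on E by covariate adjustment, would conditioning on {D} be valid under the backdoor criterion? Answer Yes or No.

Yes

Backdoor paths from P to E (paths whose first edge points into P):
  P1: P <- D <- Z -> L -> N <- G -> E
  P2: P <- D <- Z -> L -> E
  P3: P <- D <- Z -> E
  P4: P <- D -> B -> N <- L <- Z -> E
  P5: P <- D -> B -> N <- L -> E
  P6: P <- D -> B -> N <- G -> E
  P7: P <- D -> E
Condition 1 (no descendant of P in the set): holds — descendants of P are {E, N}; none are in {D}.
Condition 2 (every backdoor path blocked by {D}):
  P1: blocked at chain node D ∈ conditioning set.
  P2: blocked at chain node D ∈ conditioning set.
  P3: blocked at chain node D ∈ conditioning set.
  P4: blocked at fork node D ∈ conditioning set.
  P5: blocked at fork node D ∈ conditioning set.
  P6: blocked at fork node D ∈ conditioning set.
  P7: blocked at fork node D ∈ conditioning set.
{D} satisfies the backdoor criterion.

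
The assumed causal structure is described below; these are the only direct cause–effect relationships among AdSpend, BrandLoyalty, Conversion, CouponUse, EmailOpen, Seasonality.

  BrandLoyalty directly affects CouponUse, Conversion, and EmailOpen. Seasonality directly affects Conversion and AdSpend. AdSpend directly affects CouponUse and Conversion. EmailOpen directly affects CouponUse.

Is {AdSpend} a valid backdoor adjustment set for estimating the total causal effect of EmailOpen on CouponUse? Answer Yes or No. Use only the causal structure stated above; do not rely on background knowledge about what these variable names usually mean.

No

Backdoor paths from EmailOpen to CouponUse (paths whose first edge points into EmailOpen):
  P1: EmailOpen <- BrandLoyalty -> Conversion <- Seasonality -> AdSpend -> CouponUse
  P2: EmailOpen <- BrandLoyalty -> Conversion <- AdSpend -> CouponUse
  P3: EmailOpen <- BrandLoyalty -> CouponUse
Condition 1 (no descendant of EmailOpen in the set): holds — descendants of EmailOpen are {CouponUse}; none are in {AdSpend}.
Condition 2 (every backdoor path blocked by {AdSpend}):
  P1: blocked at collider Conversion (neither it nor any descendant is in the conditioning set).
  P2: blocked at collider Conversion (neither it nor any descendant is in the conditioning set).
  P3: open — no interior node is in the conditioning set.
{AdSpend} does not satisfy the backdoor criterion.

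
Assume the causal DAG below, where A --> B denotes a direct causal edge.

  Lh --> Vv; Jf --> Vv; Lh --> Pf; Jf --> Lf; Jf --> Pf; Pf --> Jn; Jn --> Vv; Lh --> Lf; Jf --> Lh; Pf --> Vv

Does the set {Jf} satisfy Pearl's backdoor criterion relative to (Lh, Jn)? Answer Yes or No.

Yes

Backdoor paths from Lh to Jn (paths whose first edge points into Lh):
  P1: Lh <- Jf -> Pf -> Jn
  P2: Lh <- Jf -> Pf -> Vv <- Jn
  P3: Lh <- Jf -> Vv <- Pf -> Jn
  P4: Lh <- Jf -> Vv <- Jn
Condition 1 (no descendant of Lh in the set): holds — descendants of Lh are {Jn, Lf, Pf, Vv}; none are in {Jf}.
Condition 2 (every backdoor path blocked by {Jf}):
  P1: blocked at fork node Jf ∈ conditioning set.
  P2: blocked at fork node Jf ∈ conditioning set.
  P3: blocked at fork node Jf ∈ conditioning set.
  P4: blocked at fork node Jf ∈ conditioning set.
{Jf} satisfies the backdoor criterion.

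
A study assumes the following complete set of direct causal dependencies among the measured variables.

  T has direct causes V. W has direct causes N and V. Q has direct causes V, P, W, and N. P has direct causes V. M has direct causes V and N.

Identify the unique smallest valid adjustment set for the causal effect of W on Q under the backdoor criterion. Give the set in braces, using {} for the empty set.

Variables eligible for adjustment (non-descendants of W, excluding W and Q): {M, N, P, T, V}.
Backdoor paths from W to Q:
  P1: W <- V -> P -> Q
  P2: W <- V -> M <- N -> Q
  P3: W <- V -> Q
  P4: W <- N -> M <- V -> P -> Q
  P5: W <- N -> M <- V -> Q
  P6: W <- N -> Q
The empty set is not sufficient: P1 (W <- V -> P -> Q) has no collider blocking it and no conditioned non-collider, so it is open.
Try {N, V}:
  P1: blocked at fork node V ∈ conditioning set.
  P2: blocked at fork node V ∈ conditioning set.
  P3: blocked at fork node V ∈ conditioning set.
  P4: blocked at fork node N ∈ conditioning set.
  P5: blocked at fork node N ∈ conditioning set.
  P6: blocked at fork node N ∈ conditioning set.
{N, V} contains no descendant of W and blocks every backdoor path.
Every element of {N, V} is needed (dropping N leaves P6 open; dropping V leaves P1 open), so no proper subset is valid.
Among all size-2 subsets of the eligible variables, only {N, V} blocks every backdoor path, so it is the unique smallest valid adjustment set.

{N, V}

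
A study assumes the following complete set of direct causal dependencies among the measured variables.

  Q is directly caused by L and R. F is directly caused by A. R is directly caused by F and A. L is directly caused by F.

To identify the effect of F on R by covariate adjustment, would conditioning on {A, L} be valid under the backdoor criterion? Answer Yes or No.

No

Backdoor paths from F to R (paths whose first edge points into F):
  P1: F <- A -> R
Condition 1 (no descendant of F in the set): FAILS — L is a descendant of F.
Condition 2 (every backdoor path blocked by {A, L}):
  P1: blocked at fork node A ∈ conditioning set.
{A, L} does not satisfy the backdoor criterion.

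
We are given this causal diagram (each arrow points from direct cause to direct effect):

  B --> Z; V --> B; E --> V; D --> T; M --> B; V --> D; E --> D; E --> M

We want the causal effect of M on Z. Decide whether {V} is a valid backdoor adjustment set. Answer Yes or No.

Yes

Backdoor paths from M to Z (paths whose first edge points into M):
  P1: M <- E -> V -> B -> Z
  P2: M <- E -> D <- V -> B -> Z
Condition 1 (no descendant of M in the set): holds — descendants of M are {B, Z}; none are in {V}.
Condition 2 (every backdoor path blocked by {V}):
  P1: blocked at chain node V ∈ conditioning set.
  P2: blocked at collider D (neither it nor any descendant is in the conditioning set).
{V} satisfies the backdoor criterion.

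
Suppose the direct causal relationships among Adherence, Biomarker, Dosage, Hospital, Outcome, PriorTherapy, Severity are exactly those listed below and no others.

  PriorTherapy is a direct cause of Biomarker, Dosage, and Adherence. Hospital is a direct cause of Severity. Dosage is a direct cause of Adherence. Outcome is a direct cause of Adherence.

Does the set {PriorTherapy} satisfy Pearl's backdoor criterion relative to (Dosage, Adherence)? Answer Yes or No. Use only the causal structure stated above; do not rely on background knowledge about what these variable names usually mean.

Backdoor paths from Dosage to Adherence (paths whose first edge points into Dosage):
  P1: Dosage <- PriorTherapy -> Adherence
Condition 1 (no descendant of Dosage in the set): holds — descendants of Dosage are {Adherence}; none are in {PriorTherapy}.
Condition 2 (every backdoor path blocked by {PriorTherapy}):
  P1: blocked at fork node PriorTherapy ∈ conditioning set.
{PriorTherapy} satisfies the backdoor criterion.

Yes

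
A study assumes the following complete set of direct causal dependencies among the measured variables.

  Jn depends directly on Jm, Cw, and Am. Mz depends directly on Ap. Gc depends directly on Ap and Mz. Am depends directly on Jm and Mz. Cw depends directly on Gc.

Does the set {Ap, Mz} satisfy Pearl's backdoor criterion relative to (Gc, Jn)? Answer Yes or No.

Yes

Backdoor paths from Gc to Jn (paths whose first edge points into Gc):
  P1: Gc <- Ap -> Mz -> Am <- Jm -> Jn
  P2: Gc <- Ap -> Mz -> Am -> Jn
  P3: Gc <- Mz -> Am <- Jm -> Jn
  P4: Gc <- Mz -> Am -> Jn
Condition 1 (no descendant of Gc in the set): holds — descendants of Gc are {Cw, Jn}; none are in {Ap, Mz}.
Condition 2 (every backdoor path blocked by {Ap, Mz}):
  P1: blocked at fork node Ap ∈ conditioning set.
  P2: blocked at fork node Ap ∈ conditioning set.
  P3: blocked at fork node Mz ∈ conditioning set.
  P4: blocked at fork node Mz ∈ conditioning set.
{Ap, Mz} satisfies the backdoor criterion.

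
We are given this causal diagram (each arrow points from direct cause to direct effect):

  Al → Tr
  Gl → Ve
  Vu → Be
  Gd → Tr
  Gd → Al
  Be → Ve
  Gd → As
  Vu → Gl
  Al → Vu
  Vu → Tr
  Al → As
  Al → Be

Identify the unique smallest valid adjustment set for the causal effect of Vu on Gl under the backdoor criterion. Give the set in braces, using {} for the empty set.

Variables eligible for adjustment (non-descendants of Vu, excluding Vu and Gl): {Al, As, Gd}.
Backdoor paths from Vu to Gl:
  P1: Vu <- Al -> Be -> Ve <- Gl
Each backdoor path contains an unconditioned collider, so every path is already blocked with the empty conditioning set:
  P1: blocked at collider Ve (neither it nor any descendant is in the conditioning set).
The empty set is therefore the unique smallest valid set.

{}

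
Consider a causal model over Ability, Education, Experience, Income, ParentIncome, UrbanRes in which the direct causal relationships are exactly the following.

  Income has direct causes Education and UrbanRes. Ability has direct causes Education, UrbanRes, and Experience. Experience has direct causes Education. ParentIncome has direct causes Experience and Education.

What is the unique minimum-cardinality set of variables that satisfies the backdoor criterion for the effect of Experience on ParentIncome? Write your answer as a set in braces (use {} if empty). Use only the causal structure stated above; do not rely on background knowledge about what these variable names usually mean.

Variables eligible for adjustment (non-descendants of Experience, excluding Experience and ParentIncome): {Education, Income, UrbanRes}.
Backdoor paths from Experience to ParentIncome:
  P1: Experience <- Education -> ParentIncome
The empty set is not sufficient: P1 (Experience <- Education -> ParentIncome) has no collider blocking it and no conditioned non-collider, so it is open.
Try {Education}:
  P1: blocked at fork node Education ∈ conditioning set.
{Education} contains no descendant of Experience and blocks every backdoor path.
No other singleton works — e.g. {UrbanRes} leaves P1 open — so {Education} is the unique smallest valid adjustment set.

{Education}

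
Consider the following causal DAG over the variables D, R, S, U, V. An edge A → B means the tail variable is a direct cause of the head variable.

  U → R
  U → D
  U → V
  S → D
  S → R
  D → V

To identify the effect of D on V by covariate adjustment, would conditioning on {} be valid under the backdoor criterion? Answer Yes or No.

Backdoor paths from D to V (paths whose first edge points into D):
  P1: D <- U -> V
  P2: D <- S -> R <- U -> V
Condition 1 (no descendant of D in the set): holds — descendants of D are {V}; none are in {}.
Condition 2 (every backdoor path blocked by {}):
  P1: open — no interior node is in the conditioning set.
  P2: blocked at collider R (neither it nor any descendant is in the conditioning set).
{} does not satisfy the backdoor criterion.

No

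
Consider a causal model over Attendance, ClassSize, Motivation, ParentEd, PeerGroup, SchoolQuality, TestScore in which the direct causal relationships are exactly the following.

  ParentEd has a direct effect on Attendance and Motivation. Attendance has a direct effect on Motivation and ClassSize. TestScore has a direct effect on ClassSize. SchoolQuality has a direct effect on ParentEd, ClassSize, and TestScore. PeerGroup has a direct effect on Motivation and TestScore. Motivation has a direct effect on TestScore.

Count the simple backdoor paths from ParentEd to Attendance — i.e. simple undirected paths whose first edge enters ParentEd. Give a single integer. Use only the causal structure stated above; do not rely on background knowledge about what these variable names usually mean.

6

A backdoor path from ParentEd to Attendance is any simple undirected path whose first edge points into ParentEd (i.e. leaves ParentEd via a parent).
Parents of ParentEd: {SchoolQuality}.
Enumerating:
  P1: ParentEd <- SchoolQuality -> TestScore <- PeerGroup -> Motivation <- Attendance
  P2: ParentEd <- SchoolQuality -> TestScore <- Motivation <- Attendance
  P3: ParentEd <- SchoolQuality -> TestScore -> ClassSize <- Attendance
  P4: ParentEd <- SchoolQuality -> ClassSize <- Attendance
  P5: ParentEd <- SchoolQuality -> ClassSize <- TestScore <- PeerGroup -> Motivation <- Attendance
  P6: ParentEd <- SchoolQuality -> ClassSize <- TestScore <- Motivation <- Attendance
That exhausts the simple backdoor paths. Count: 6.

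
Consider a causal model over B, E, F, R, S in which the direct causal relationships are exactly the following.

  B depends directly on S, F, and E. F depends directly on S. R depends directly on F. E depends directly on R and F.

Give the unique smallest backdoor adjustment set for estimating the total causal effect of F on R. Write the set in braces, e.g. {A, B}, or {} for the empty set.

{}

Variables eligible for adjustment (non-descendants of F, excluding F and R): {S}.
Backdoor paths from F to R:
  P1: F <- S -> B <- E <- R
Each backdoor path contains an unconditioned collider, so every path is already blocked with the empty conditioning set:
  P1: blocked at collider B (neither it nor any descendant is in the conditioning set).
The empty set is therefore the unique smallest valid set.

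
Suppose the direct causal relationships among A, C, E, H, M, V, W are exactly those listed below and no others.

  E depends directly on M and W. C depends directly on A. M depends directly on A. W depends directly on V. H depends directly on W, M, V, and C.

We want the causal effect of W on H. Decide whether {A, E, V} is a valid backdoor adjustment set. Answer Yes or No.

No

Backdoor paths from W to H (paths whose first edge points into W):
  P1: W <- V -> H
Condition 1 (no descendant of W in the set): FAILS — E is a descendant of W.
Condition 2 (every backdoor path blocked by {A, E, V}):
  P1: blocked at fork node V ∈ conditioning set.
{A, E, V} does not satisfy the backdoor criterion.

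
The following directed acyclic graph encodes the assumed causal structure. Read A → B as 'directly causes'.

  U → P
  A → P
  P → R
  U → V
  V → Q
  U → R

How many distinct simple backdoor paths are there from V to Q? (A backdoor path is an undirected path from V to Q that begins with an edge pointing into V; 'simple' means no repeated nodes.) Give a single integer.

0

A backdoor path from V to Q is any simple undirected path whose first edge points into V (i.e. leaves V via a parent).
Parents of V: {U}.
No simple path from any parent of V reaches Q without revisiting V, so there are no backdoor paths.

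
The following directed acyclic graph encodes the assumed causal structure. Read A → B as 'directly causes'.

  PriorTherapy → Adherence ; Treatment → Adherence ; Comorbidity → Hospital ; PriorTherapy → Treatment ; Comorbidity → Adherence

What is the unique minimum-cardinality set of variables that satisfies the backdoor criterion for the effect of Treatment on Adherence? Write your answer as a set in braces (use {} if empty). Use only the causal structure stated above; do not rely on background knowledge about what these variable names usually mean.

{PriorTherapy}

Variables eligible for adjustment (non-descendants of Treatment, excluding Treatment and Adherence): {Comorbidity, Hospital, PriorTherapy}.
Backdoor paths from Treatment to Adherence:
  P1: Treatment <- PriorTherapy -> Adherence
The empty set is not sufficient: P1 (Treatment <- PriorTherapy -> Adherence) has no collider blocking it and no conditioned non-collider, so it is open.
Try {PriorTherapy}:
  P1: blocked at fork node PriorTherapy ∈ conditioning set.
{PriorTherapy} contains no descendant of Treatment and blocks every backdoor path.
No other singleton works — e.g. {Comorbidity} leaves P1 open — so {PriorTherapy} is the unique smallest valid adjustment set.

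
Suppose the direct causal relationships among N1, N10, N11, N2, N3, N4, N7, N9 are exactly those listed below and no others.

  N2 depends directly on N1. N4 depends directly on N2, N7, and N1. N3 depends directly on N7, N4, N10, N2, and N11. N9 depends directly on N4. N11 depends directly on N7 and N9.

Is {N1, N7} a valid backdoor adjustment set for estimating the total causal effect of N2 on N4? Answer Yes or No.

Yes

Backdoor paths from N2 to N4 (paths whose first edge points into N2):
  P1: N2 <- N1 -> N4
Condition 1 (no descendant of N2 in the set): holds — descendants of N2 are {N11, N3, N4, N9}; none are in {N1, N7}.
Condition 2 (every backdoor path blocked by {N1, N7}):
  P1: blocked at fork node N1 ∈ conditioning set.
{N1, N7} satisfies the backdoor criterion.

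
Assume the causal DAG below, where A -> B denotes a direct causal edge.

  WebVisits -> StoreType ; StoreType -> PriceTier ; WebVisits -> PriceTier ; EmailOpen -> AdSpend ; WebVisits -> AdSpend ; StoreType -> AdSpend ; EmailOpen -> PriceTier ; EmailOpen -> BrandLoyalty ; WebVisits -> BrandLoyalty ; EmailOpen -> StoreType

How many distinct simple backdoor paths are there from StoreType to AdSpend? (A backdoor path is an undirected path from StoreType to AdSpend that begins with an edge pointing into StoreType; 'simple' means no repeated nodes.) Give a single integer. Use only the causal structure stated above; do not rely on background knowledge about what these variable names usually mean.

A backdoor path from StoreType to AdSpend is any simple undirected path whose first edge points into StoreType (i.e. leaves StoreType via a parent).
Parents of StoreType: {EmailOpen, WebVisits}.
Enumerating:
  P1: StoreType <- WebVisits -> BrandLoyalty <- EmailOpen -> AdSpend
  P2: StoreType <- WebVisits -> AdSpend
  P3: StoreType <- WebVisits -> PriceTier <- EmailOpen -> AdSpend
  P4: StoreType <- EmailOpen -> BrandLoyalty <- WebVisits -> AdSpend
  P5: StoreType <- EmailOpen -> AdSpend
  P6: StoreType <- EmailOpen -> PriceTier <- WebVisits -> AdSpend
That exhausts the simple backdoor paths. Count: 6.

6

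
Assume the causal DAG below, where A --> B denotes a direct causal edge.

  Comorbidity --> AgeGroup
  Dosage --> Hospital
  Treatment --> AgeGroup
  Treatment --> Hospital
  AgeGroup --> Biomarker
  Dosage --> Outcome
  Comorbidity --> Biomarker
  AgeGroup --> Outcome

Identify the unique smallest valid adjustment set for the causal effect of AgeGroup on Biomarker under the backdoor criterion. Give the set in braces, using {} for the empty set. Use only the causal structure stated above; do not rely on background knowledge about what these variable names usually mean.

{Comorbidity}

Variables eligible for adjustment (non-descendants of AgeGroup, excluding AgeGroup and Biomarker): {Comorbidity, Dosage, Hospital, Treatment}.
Backdoor paths from AgeGroup to Biomarker:
  P1: AgeGroup <- Comorbidity -> Biomarker
The empty set is not sufficient: P1 (AgeGroup <- Comorbidity -> Biomarker) has no collider blocking it and no conditioned non-collider, so it is open.
Try {Comorbidity}:
  P1: blocked at fork node Comorbidity ∈ conditioning set.
{Comorbidity} contains no descendant of AgeGroup and blocks every backdoor path.
No other singleton works — e.g. {Dosage} leaves P1 open — so {Comorbidity} is the unique smallest valid adjustment set.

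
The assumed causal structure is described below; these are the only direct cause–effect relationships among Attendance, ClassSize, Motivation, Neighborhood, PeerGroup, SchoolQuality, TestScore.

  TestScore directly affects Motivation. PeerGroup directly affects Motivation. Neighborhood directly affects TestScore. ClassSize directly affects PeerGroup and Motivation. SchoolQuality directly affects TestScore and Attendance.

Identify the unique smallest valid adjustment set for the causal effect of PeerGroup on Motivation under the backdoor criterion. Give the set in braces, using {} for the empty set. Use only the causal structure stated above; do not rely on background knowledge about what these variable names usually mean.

Variables eligible for adjustment (non-descendants of PeerGroup, excluding PeerGroup and Motivation): {Attendance, ClassSize, Neighborhood, SchoolQuality, TestScore}.
Backdoor paths from PeerGroup to Motivation:
  P1: PeerGroup <- ClassSize -> Motivation
The empty set is not sufficient: P1 (PeerGroup <- ClassSize -> Motivation) has no collider blocking it and no conditioned non-collider, so it is open.
Try {ClassSize}:
  P1: blocked at fork node ClassSize ∈ conditioning set.
{ClassSize} contains no descendant of PeerGroup and blocks every backdoor path.
No other singleton works — e.g. {SchoolQuality} leaves P1 open — so {ClassSize} is the unique smallest valid adjustment set.

{ClassSize}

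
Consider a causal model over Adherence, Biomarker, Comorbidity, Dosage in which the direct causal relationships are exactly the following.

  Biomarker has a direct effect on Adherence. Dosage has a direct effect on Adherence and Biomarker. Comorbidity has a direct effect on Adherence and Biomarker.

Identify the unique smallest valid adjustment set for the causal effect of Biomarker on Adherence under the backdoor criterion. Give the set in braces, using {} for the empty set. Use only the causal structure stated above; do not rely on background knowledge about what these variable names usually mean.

Variables eligible for adjustment (non-descendants of Biomarker, excluding Biomarker and Adherence): {Comorbidity, Dosage}.
Backdoor paths from Biomarker to Adherence:
  P1: Biomarker <- Dosage -> Adherence
  P2: Biomarker <- Comorbidity -> Adherence
The empty set is not sufficient: P1 (Biomarker <- Dosage -> Adherence) has no collider blocking it and no conditioned non-collider, so it is open.
Try {Comorbidity, Dosage}:
  P1: blocked at fork node Dosage ∈ conditioning set.
  P2: blocked at fork node Comorbidity ∈ conditioning set.
{Comorbidity, Dosage} contains no descendant of Biomarker and blocks every backdoor path.
Every element of {Comorbidity, Dosage} is needed (dropping Comorbidity leaves P2 open; dropping Dosage leaves P1 open), so no proper subset is valid.
Among all size-2 subsets of the eligible variables, only {Comorbidity, Dosage} blocks every backdoor path, so it is the unique smallest valid adjustment set.

{Comorbidity, Dosage}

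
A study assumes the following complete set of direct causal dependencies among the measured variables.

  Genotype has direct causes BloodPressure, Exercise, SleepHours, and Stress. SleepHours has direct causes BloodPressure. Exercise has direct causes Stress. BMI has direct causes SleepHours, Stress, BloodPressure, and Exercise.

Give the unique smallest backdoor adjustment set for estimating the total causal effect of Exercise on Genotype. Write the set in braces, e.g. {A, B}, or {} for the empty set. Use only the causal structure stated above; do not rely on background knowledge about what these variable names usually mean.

{Stress}

Variables eligible for adjustment (non-descendants of Exercise, excluding Exercise and Genotype): {BloodPressure, SleepHours, Stress}.
Backdoor paths from Exercise to Genotype:
  P1: Exercise <- Stress -> BMI <- BloodPressure -> SleepHours -> Genotype
  P2: Exercise <- Stress -> BMI <- BloodPressure -> Genotype
  P3: Exercise <- Stress -> BMI <- SleepHours <- BloodPressure -> Genotype
  P4: Exercise <- Stress -> BMI <- SleepHours -> Genotype
  P5: Exercise <- Stress -> Genotype
The empty set is not sufficient: P5 (Exercise <- Stress -> Genotype) has no collider blocking it and no conditioned non-collider, so it is open.
Try {Stress}:
  P1: blocked at fork node Stress ∈ conditioning set.
  P2: blocked at fork node Stress ∈ conditioning set.
  P3: blocked at fork node Stress ∈ conditioning set.
  P4: blocked at fork node Stress ∈ conditioning set.
  P5: blocked at fork node Stress ∈ conditioning set.
{Stress} contains no descendant of Exercise and blocks every backdoor path.
No other singleton works — e.g. {BloodPressure} leaves P5 open — so {Stress} is the unique smallest valid adjustment set.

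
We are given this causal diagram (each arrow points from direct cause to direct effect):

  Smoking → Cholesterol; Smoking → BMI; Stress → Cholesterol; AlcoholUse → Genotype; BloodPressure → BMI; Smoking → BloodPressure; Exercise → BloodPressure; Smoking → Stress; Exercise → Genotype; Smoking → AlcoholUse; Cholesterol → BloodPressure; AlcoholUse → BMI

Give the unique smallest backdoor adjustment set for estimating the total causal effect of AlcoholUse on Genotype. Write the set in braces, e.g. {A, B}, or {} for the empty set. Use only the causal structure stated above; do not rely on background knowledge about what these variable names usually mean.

{}

Variables eligible for adjustment (non-descendants of AlcoholUse, excluding AlcoholUse and Genotype): {BloodPressure, Cholesterol, Exercise, Smoking, Stress}.
Backdoor paths from AlcoholUse to Genotype:
  P1: AlcoholUse <- Smoking -> Stress -> Cholesterol -> BloodPressure <- Exercise -> Genotype
  P2: AlcoholUse <- Smoking -> Cholesterol -> BloodPressure <- Exercise -> Genotype
  P3: AlcoholUse <- Smoking -> BloodPressure <- Exercise -> Genotype
  P4: AlcoholUse <- Smoking -> BMI <- BloodPressure <- Exercise -> Genotype
Each backdoor path contains an unconditioned collider, so every path is already blocked with the empty conditioning set:
  P1: blocked at collider BloodPressure (neither it nor any descendant is in the conditioning set).
  P2: blocked at collider BloodPressure (neither it nor any descendant is in the conditioning set).
  P3: blocked at collider BloodPressure (neither it nor any descendant is in the conditioning set).
  P4: blocked at collider BMI (neither it nor any descendant is in the conditioning set).
The empty set is therefore the unique smallest valid set.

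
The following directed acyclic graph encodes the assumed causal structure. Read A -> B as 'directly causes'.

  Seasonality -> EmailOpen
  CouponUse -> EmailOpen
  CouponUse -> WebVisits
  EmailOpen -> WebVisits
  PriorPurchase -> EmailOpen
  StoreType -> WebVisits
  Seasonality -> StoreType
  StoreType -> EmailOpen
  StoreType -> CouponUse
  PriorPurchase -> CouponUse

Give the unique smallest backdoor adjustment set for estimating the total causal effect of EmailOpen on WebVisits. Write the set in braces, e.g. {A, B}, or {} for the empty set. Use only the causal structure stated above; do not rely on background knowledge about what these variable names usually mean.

Variables eligible for adjustment (non-descendants of EmailOpen, excluding EmailOpen and WebVisits): {CouponUse, PriorPurchase, Seasonality, StoreType}.
Backdoor paths from EmailOpen to WebVisits:
  P1: EmailOpen <- Seasonality -> StoreType -> CouponUse -> WebVisits
  P2: EmailOpen <- Seasonality -> StoreType -> WebVisits
  P3: EmailOpen <- PriorPurchase -> CouponUse <- StoreType -> WebVisits
  P4: EmailOpen <- PriorPurchase -> CouponUse -> WebVisits
  P5: EmailOpen <- StoreType -> CouponUse -> WebVisits
  P6: EmailOpen <- StoreType -> WebVisits
  P7: EmailOpen <- CouponUse <- StoreType -> WebVisits
  P8: EmailOpen <- CouponUse -> WebVisits
The empty set is not sufficient: P1 (EmailOpen <- Seasonality -> StoreType -> CouponUse -> WebVisits) has no collider blocking it and no conditioned non-collider, so it is open.
Try {CouponUse, StoreType}:
  P1: blocked at chain node StoreType ∈ conditioning set.
  P2: blocked at chain node StoreType ∈ conditioning set.
  P3: blocked at fork node StoreType ∈ conditioning set.
  P4: blocked at chain node CouponUse ∈ conditioning set.
  P5: blocked at fork node StoreType ∈ conditioning set.
  P6: blocked at fork node StoreType ∈ conditioning set.
  P7: blocked at chain node CouponUse ∈ conditioning set.
  P8: blocked at fork node CouponUse ∈ conditioning set.
{CouponUse, StoreType} contains no descendant of EmailOpen and blocks every backdoor path.
Every element of {CouponUse, StoreType} is needed (dropping CouponUse leaves P4 open; dropping StoreType leaves P2 open), so no proper subset is valid.
Among all size-2 subsets of the eligible variables, only {CouponUse, StoreType} blocks every backdoor path, so it is the unique smallest valid adjustment set.

{CouponUse, StoreType}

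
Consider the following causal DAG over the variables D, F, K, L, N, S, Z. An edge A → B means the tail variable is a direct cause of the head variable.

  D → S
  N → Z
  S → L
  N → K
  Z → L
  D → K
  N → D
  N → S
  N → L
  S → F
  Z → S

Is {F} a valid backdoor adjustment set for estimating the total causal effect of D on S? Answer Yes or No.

No

Backdoor paths from D to S (paths whose first edge points into D):
  P1: D <- N -> Z -> S
  P2: D <- N -> Z -> L <- S
  P3: D <- N -> S
  P4: D <- N -> L <- Z -> S
  P5: D <- N -> L <- S
Condition 1 (no descendant of D in the set): FAILS — F is a descendant of D.
Condition 2 (every backdoor path blocked by {F}):
  P1: open — no interior node is in the conditioning set.
  P2: blocked at collider L (neither it nor any descendant is in the conditioning set).
  P3: open — no interior node is in the conditioning set.
  P4: blocked at collider L (neither it nor any descendant is in the conditioning set).
  P5: blocked at collider L (neither it nor any descendant is in the conditioning set).
{F} does not satisfy the backdoor criterion.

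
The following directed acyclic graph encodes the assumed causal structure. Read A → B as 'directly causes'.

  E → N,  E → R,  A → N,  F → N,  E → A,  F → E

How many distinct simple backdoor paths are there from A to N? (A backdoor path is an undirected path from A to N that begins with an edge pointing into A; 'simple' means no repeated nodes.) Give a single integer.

2

A backdoor path from A to N is any simple undirected path whose first edge points into A (i.e. leaves A via a parent).
Parents of A: {E}.
Enumerating:
  P1: A <- E <- F -> N
  P2: A <- E -> N
That exhausts the simple backdoor paths. Count: 2.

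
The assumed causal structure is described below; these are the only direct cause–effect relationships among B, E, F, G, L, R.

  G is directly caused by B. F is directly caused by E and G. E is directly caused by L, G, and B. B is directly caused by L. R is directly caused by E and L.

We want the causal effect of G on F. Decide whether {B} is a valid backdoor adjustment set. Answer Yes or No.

Yes

Backdoor paths from G to F (paths whose first edge points into G):
  P1: G <- B <- L -> E -> F
  P2: G <- B <- L -> R <- E -> F
  P3: G <- B -> E -> F
Condition 1 (no descendant of G in the set): holds — descendants of G are {E, F, R}; none are in {B}.
Condition 2 (every backdoor path blocked by {B}):
  P1: blocked at chain node B ∈ conditioning set.
  P2: blocked at chain node B ∈ conditioning set.
  P3: blocked at fork node B ∈ conditioning set.
{B} satisfies the backdoor criterion.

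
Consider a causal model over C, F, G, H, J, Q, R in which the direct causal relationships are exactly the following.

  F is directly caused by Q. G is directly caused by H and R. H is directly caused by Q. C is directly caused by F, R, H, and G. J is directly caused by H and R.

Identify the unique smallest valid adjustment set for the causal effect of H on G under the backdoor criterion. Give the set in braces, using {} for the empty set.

{}

Variables eligible for adjustment (non-descendants of H, excluding H and G): {F, Q, R}.
Backdoor paths from H to G:
  P1: H <- Q -> F -> C <- R -> G
  P2: H <- Q -> F -> C <- G
Each backdoor path contains an unconditioned collider, so every path is already blocked with the empty conditioning set:
  P1: blocked at collider C (neither it nor any descendant is in the conditioning set).
  P2: blocked at collider C (neither it nor any descendant is in the conditioning set).
The empty set is therefore the unique smallest valid set.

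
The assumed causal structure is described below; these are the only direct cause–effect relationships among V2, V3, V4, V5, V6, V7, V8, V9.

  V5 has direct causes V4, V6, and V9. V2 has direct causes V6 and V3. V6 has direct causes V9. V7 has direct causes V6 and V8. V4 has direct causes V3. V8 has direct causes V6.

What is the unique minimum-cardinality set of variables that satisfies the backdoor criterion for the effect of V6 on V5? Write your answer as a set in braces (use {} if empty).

{V9}

Variables eligible for adjustment (non-descendants of V6, excluding V6 and V5): {V3, V4, V9}.
Backdoor paths from V6 to V5:
  P1: V6 <- V9 -> V5
The empty set is not sufficient: P1 (V6 <- V9 -> V5) has no collider blocking it and no conditioned non-collider, so it is open.
Try {V9}:
  P1: blocked at fork node V9 ∈ conditioning set.
{V9} contains no descendant of V6 and blocks every backdoor path.
No other singleton works — e.g. {V3} leaves P1 open — so {V9} is the unique smallest valid adjustment set.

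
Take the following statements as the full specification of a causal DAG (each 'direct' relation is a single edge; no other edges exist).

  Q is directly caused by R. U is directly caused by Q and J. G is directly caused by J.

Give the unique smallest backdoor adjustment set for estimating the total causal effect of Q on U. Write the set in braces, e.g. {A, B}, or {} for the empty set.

{}

Variables eligible for adjustment (non-descendants of Q, excluding Q and U): {G, J, R}.
Backdoor paths from Q to U:
  (none)
With no backdoor paths the empty set already satisfies the criterion, and it is trivially minimal.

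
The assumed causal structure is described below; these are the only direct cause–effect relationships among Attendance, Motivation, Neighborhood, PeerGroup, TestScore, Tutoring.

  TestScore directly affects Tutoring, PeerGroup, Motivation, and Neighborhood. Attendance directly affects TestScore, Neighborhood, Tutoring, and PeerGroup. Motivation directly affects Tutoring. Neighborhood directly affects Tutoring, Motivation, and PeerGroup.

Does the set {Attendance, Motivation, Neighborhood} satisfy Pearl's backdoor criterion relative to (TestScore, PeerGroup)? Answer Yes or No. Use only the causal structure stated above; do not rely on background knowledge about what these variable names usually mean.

No

Backdoor paths from TestScore to PeerGroup (paths whose first edge points into TestScore):
  P1: TestScore <- Attendance -> Neighborhood -> PeerGroup
  P2: TestScore <- Attendance -> PeerGroup
  P3: TestScore <- Attendance -> Tutoring <- Neighborhood -> PeerGroup
  P4: TestScore <- Attendance -> Tutoring <- Motivation <- Neighborhood -> PeerGroup
Condition 1 (no descendant of TestScore in the set): FAILS — Motivation and Neighborhood are descendants of TestScore.
Condition 2 (every backdoor path blocked by {Attendance, Motivation, Neighborhood}):
  P1: blocked at fork node Attendance ∈ conditioning set.
  P2: blocked at fork node Attendance ∈ conditioning set.
  P3: blocked at fork node Attendance ∈ conditioning set.
  P4: blocked at fork node Attendance ∈ conditioning set.
{Attendance, Motivation, Neighborhood} does not satisfy the backdoor criterion.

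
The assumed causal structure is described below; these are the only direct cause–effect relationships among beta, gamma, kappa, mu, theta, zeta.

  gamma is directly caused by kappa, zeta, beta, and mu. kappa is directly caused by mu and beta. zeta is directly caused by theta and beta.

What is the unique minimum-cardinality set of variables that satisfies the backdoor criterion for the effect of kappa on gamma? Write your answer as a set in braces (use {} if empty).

{beta, mu}

Variables eligible for adjustment (non-descendants of kappa, excluding kappa and gamma): {beta, mu, theta, zeta}.
Backdoor paths from kappa to gamma:
  P1: kappa <- mu -> gamma
  P2: kappa <- beta -> zeta -> gamma
  P3: kappa <- beta -> gamma
The empty set is not sufficient: P1 (kappa <- mu -> gamma) has no collider blocking it and no conditioned non-collider, so it is open.
Try {beta, mu}:
  P1: blocked at fork node mu ∈ conditioning set.
  P2: blocked at fork node beta ∈ conditioning set.
  P3: blocked at fork node beta ∈ conditioning set.
{beta, mu} contains no descendant of kappa and blocks every backdoor path.
Every element of {beta, mu} is needed (dropping beta leaves P2 open; dropping mu leaves P1 open), so no proper subset is valid.
Among all size-2 subsets of the eligible variables, only {beta, mu} blocks every backdoor path, so it is the unique smallest valid adjustment set.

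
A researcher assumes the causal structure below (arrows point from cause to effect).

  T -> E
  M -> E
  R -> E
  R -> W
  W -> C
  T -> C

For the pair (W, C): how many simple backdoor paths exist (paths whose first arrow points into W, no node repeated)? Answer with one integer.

A backdoor path from W to C is any simple undirected path whose first edge points into W (i.e. leaves W via a parent).
Parents of W: {R}.
Enumerating:
  P1: W <- R -> E <- T -> C
That exhausts the simple backdoor paths. Count: 1.

1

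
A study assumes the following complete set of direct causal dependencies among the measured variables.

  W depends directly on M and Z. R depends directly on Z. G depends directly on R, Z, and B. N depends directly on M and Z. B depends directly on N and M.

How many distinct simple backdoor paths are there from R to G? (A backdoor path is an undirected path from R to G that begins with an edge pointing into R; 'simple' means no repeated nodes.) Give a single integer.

5

A backdoor path from R to G is any simple undirected path whose first edge points into R (i.e. leaves R via a parent).
Parents of R: {Z}.
Enumerating:
  P1: R <- Z -> N <- M -> B -> G
  P2: R <- Z -> N -> B -> G
  P3: R <- Z -> W <- M -> N -> B -> G
  P4: R <- Z -> W <- M -> B -> G
  P5: R <- Z -> G
That exhausts the simple backdoor paths. Count: 5.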